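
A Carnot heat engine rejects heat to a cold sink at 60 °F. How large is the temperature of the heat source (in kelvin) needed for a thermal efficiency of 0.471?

T_C = 60 °F → (60 − 32) × 5/9 = 15.56 °C = 288.71 K.
From η = 1 − T_C/T_H, solving for T_H gives T_H = T_C/(1 − η) = 288.71/(1 − 0.471) = 545.8 K.

T_H ≈ 545.8 K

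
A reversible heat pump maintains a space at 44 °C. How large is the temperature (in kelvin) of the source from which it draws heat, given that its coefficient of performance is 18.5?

T_C ≈ 300.0 K

T_H = 44 °C → 44 + 273.15 = 317.15 K.
COP_HP = T_H/(T_H − T_C) ⇒ T_C = T_H·(COP_HP − 1)/COP_HP = 317.15 × (18.5 − 1)/18.5 = 300.0 K.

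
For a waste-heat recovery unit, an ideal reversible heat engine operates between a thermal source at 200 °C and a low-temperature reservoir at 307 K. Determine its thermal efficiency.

η ≈ 0.351

T_H = 200 °C → 200 + 273.15 = 473.15 K.
Since the cycle is reversible, η = 1 − T_C/T_H = 1 − 307.00/473.15 = 0.351.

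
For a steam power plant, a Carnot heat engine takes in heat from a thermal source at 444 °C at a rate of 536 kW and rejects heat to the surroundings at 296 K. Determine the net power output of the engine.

T_H = 444 °C → 444 + 273.15 = 717.15 K.
The Carnot efficiency is η = 1 − T_C/T_H = 1 − 296.00/717.15 = 0.5873.
W = η·Q_H = 0.5873 × 536 = 314.8 kW.

Ẇ ≈ 314.8 kW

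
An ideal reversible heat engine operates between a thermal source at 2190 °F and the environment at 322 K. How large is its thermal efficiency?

η ≈ 0.7813

T_H = 2190 °F → (2190 − 32) × 5/9 = 1198.89 °C = 1472.04 K.
Since the cycle is reversible, η = 1 − T_C/T_H = 1 − 322.00/1472.04 = 0.7813.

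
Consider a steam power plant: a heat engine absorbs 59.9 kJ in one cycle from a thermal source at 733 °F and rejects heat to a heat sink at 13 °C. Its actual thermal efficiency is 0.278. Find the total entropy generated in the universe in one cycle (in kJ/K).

ΔS_univ ≈ 0.0607 kJ/K

T_H = 733 °F → (733 − 32) × 5/9 = 389.44 °C = 662.59 K.
T_C = 13 °C → 13 + 273.15 = 286.15 K.
W = η·Q_H = 0.278 × 59.9 = 16.65 kJ, so Q_C = Q_H − W = 43.25 kJ.
The hot reservoir loses entropy Q_H/T_H = 59.9/662.59 = 0.09040 kJ/K; the cold reservoir gains Q_C/T_C = 43.25/286.15 = 0.1511 kJ/K.
ΔS_univ = −Q_H/T_H + Q_C/T_C = 0.0607 kJ/K (> 0, since η = 0.278 < η_Carnot = 0.568).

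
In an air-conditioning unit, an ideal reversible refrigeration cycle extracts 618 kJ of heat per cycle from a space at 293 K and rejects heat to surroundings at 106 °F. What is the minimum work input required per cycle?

W_in ≈ 44.8 kJ

T_H = 106 °F → (106 − 32) × 5/9 = 41.11 °C = 314.26 K.
COP_R = T_C/(T_H − T_C) = 293.00/21.26 = 13.7810.
W = Q_C/COP_R = 618/13.7810 = 44.8 kJ.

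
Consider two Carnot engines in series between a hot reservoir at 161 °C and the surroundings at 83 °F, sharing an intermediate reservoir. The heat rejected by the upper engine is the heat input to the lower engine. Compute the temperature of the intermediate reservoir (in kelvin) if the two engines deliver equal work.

T_H = 161 °C → 161 + 273.15 = 434.15 K.
T_C = 83 °F → (83 − 32) × 5/9 = 28.33 °C = 301.48 K.
For reversible stages Q_m = Q_H·(T_m/T_H). Setting W₁ = Q_H(1 − T_m/T_H) equal to W₂ = Q_m(1 − T_C/T_m) = Q_H·(T_m − T_C)/T_H gives T_H − T_m = T_m − T_C, so T_m = (T_H + T_C)/2 = (434.15 + 301.48)/2 = 367.8 K.

T_m ≈ 367.8 K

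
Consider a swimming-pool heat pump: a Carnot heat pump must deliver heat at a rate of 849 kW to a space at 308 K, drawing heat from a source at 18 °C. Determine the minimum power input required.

T_C = 18 °C → 18 + 273.15 = 291.15 K.
Reversible heating COP: COP_HP = T_H/(T_H − T_C) = 308.00/16.85 = 18.2789.
W = Q_H/COP_HP = 849/18.2789 = 46.4 kW.

Ẇ_in ≈ 46.4 kW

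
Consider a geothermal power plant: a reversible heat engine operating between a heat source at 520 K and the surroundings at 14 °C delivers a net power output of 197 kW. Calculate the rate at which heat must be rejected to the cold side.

T_C = 14 °C → 14 + 273.15 = 287.15 K.
For a reversible engine, η = 1 − T_C/T_H = 1 − 287.15/520.00 = 0.4478.
Since Q_C/Q_H = T_C/T_H and Q_H = W/η, Q_C = W·T_C/(T_H − T_C) = 197 × 287.15/232.85 = 242.9 kW.

Q̇_C ≈ 242.9 kW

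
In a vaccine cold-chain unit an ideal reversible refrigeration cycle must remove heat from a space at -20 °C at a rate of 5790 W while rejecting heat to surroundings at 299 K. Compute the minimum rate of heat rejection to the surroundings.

Q̇_H ≈ 6840 W

T_C = -20 °C → -20 + 273.15 = 253.15 K.
For a reversible cycle Q_H/Q_C = T_H/T_C, so Q_H = Q_C·T_H/T_C = 5790 × 299.00/253.15 = 6840 W.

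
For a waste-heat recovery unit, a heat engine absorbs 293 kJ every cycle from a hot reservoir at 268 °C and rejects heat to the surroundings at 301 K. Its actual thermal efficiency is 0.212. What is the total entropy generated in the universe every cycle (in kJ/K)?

T_H = 268 °C → 268 + 273.15 = 541.15 K.
W = η·Q_H = 0.212 × 293 = 62.12 kJ, so Q_C = Q_H − W = 230.9 kJ.
Entropy balance on the reservoirs: −Q_H/T_H = -0.5414 kJ/K, +Q_C/T_C = 0.7671 kJ/K.
ΔS_univ = −Q_H/T_H + Q_C/T_C = 0.2256 kJ/K (> 0, since η = 0.212 < η_Carnot = 0.444).

ΔS_univ ≈ 0.2256 kJ/K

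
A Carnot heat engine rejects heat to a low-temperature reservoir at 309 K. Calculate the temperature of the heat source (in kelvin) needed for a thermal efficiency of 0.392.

From η = 1 − T_C/T_H, solving for T_H gives T_H = T_C/(1 − η) = 309.00/(1 − 0.392) = 508 K.

T_H ≈ 508 K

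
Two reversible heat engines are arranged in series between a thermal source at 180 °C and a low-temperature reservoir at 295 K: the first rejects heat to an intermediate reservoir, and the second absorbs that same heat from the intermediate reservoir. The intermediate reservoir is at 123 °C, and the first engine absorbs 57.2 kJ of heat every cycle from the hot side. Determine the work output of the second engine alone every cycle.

T_H = 180 °C → 180 + 273.15 = 453.15 K.
T_m = 123 °C → 123 + 273.15 = 396.15 K.
Heat entering the second stage: Q_m = Q_H·(T_m/T_H) = 57.2 × 396.15/453.15 = 50.0 kJ.
Second-stage efficiency η₂ = 1 − T_C/T_m = 1 − 295.00/396.15 = 0.2553, so W₂ = η₂·Q_m = 12.8 kJ.

W₂ ≈ 12.8 kJ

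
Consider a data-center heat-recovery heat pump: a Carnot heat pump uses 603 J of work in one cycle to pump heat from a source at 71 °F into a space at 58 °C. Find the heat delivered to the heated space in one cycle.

Q_H ≈ 5496 J

T_H = 58 °C → 58 + 273.15 = 331.15 K.
T_C = 71 °F → (71 − 32) × 5/9 = 21.67 °C = 294.82 K.
The Carnot heat-pump COP is COP_HP = T_H/(T_H − T_C) = 331.15/36.33 = 9.1142.
Q_H = COP_HP · W = 9.1142 × 603 = 5496 J.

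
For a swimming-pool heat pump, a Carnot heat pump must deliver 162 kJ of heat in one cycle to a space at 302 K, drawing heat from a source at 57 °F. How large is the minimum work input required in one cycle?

W_in ≈ 8.025 kJ

T_C = 57 °F → (57 − 32) × 5/9 = 13.89 °C = 287.04 K.
Reversible heating COP: COP_HP = T_H/(T_H − T_C) = 302.00/14.96 = 20.1857.
W = Q_H/COP_HP = 162/20.1857 = 8.025 kJ.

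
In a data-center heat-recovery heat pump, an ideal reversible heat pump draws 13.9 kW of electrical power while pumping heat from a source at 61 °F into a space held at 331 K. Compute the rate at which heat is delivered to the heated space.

T_C = 61 °F → (61 − 32) × 5/9 = 16.11 °C = 289.26 K.
COP_HP = T_H/(T_H − T_C) = 331.00/41.74 = 7.9303.
Q_H = COP_HP · W = 7.9303 × 13.9 = 110.2 kW.

Q̇_H ≈ 110.2 kW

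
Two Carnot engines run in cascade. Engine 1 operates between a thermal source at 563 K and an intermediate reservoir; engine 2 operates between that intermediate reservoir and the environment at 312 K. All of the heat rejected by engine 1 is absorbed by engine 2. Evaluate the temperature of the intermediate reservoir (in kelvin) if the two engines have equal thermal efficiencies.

Equal efficiencies require 1 − T_m/T_H = 1 − T_C/T_m, i.e. T_m/T_H = T_C/T_m, so T_m = √(T_H·T_C) = √(563.00 × 312.00) = 419.1 K.

T_m ≈ 419.1 K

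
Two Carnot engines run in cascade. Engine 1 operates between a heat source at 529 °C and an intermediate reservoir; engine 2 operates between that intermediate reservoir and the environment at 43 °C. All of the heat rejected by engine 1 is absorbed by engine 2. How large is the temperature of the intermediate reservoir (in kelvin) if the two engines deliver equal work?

T_H = 529 °C → 529 + 273.15 = 802.15 K.
T_C = 43 °C → 43 + 273.15 = 316.15 K.
For reversible stages Q_m = Q_H·(T_m/T_H). Setting W₁ = Q_H(1 − T_m/T_H) equal to W₂ = Q_m(1 − T_C/T_m) = Q_H·(T_m − T_C)/T_H gives T_H − T_m = T_m − T_C, so T_m = (T_H + T_C)/2 = (802.15 + 316.15)/2 = 559 K.

T_m ≈ 559 K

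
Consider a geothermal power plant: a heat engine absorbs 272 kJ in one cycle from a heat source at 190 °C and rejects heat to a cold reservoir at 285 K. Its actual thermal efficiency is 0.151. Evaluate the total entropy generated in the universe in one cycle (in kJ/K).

T_H = 190 °C → 190 + 273.15 = 463.15 K.
W = η·Q_H = 0.151 × 272 = 41.07 kJ, so Q_C = Q_H − W = 230.9 kJ.
The hot reservoir loses entropy Q_H/T_H = 272/463.15 = 0.5873 kJ/K; the cold reservoir gains Q_C/T_C = 230.9/285.00 = 0.8103 kJ/K.
ΔS_univ = −Q_H/T_H + Q_C/T_C = 0.223 kJ/K (> 0, since η = 0.151 < η_Carnot = 0.385).

ΔS_univ ≈ 0.223 kJ/K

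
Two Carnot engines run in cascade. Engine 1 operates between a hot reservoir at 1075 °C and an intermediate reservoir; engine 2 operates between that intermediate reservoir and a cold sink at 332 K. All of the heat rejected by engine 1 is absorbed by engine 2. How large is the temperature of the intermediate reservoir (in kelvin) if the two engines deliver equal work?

T_m ≈ 840.1 K

T_H = 1075 °C → 1075 + 273.15 = 1348.15 K.
For reversible stages Q_m = Q_H·(T_m/T_H). Setting W₁ = Q_H(1 − T_m/T_H) equal to W₂ = Q_m(1 − T_C/T_m) = Q_H·(T_m − T_C)/T_H gives T_H − T_m = T_m − T_C, so T_m = (T_H + T_C)/2 = (1348.15 + 332.00)/2 = 840.1 K.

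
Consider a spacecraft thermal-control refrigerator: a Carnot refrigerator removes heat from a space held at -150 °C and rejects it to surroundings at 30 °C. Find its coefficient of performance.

COP_R ≈ 0.684

T_H = 30 °C → 30 + 273.15 = 303.15 K.
T_C = -150 °C → -150 + 273.15 = 123.15 K.
The reversible coefficient of performance is COP_R = T_C/(T_H − T_C) = 123.15/(303.15 − 123.15) = 0.684.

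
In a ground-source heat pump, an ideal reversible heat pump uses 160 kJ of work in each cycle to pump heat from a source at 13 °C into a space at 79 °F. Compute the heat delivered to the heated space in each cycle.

T_H = 79 °F → (79 − 32) × 5/9 = 26.11 °C = 299.26 K.
T_C = 13 °C → 13 + 273.15 = 286.15 K.
For a reversible heat pump, COP_HP = T_H/(T_H − T_C) = 299.26/13.11 = 22.8250.
Q_H = COP_HP · W = 22.8250 × 160 = 3652 kJ.

Q_H ≈ 3652 kJ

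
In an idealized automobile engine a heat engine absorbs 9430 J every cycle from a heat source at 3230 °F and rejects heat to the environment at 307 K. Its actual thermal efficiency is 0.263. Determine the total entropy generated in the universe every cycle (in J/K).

ΔS_univ ≈ 18.0 J/K

T_H = 3230 °F → (3230 − 32) × 5/9 = 1776.67 °C = 2049.82 K.
W = η·Q_H = 0.263 × 9430 = 2480 J, so Q_C = Q_H − W = 6950 J.
Reservoir entropy changes: ΔS_H = −Q_H/T_H = −9430/2049.82 = -4.600 J/K and ΔS_C = +Q_C/T_C = 6950/307.00 = 22.64 J/K.
ΔS_univ = −Q_H/T_H + Q_C/T_C = 18.0 J/K (> 0, since η = 0.263 < η_Carnot = 0.850).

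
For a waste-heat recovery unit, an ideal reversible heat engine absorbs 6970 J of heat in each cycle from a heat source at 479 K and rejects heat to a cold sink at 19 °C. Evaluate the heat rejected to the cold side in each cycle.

Q_C ≈ 4251 J

T_C = 19 °C → 19 + 273.15 = 292.15 K.
Since the cycle is reversible, η = 1 − T_C/T_H = 1 − 292.15/479.00 = 0.3901.
For a reversible cycle Q_C/Q_H = T_C/T_H, so Q_C = 6970 × 292.15/479.00 = 4251 J.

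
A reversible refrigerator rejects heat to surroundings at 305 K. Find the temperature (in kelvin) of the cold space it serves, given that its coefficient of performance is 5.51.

COP_R = T_C/(T_H − T_C) ⇒ T_C = T_H·COP_R/(1 + COP_R) = 305.00 × 5.51/(1 + 5.51) = 258 K.

T_C ≈ 258 K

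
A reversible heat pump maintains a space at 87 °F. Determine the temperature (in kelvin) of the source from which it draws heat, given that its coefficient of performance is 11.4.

T_C ≈ 277 K

T_H = 87 °F → (87 − 32) × 5/9 = 30.56 °C = 303.71 K.
COP_HP = T_H/(T_H − T_C) ⇒ T_C = T_H·(COP_HP − 1)/COP_HP = 303.71 × (11.4 − 1)/11.4 = 277 K.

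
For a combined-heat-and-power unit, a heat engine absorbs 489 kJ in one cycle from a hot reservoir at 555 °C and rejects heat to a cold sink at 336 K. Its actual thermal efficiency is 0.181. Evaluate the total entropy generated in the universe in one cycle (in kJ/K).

ΔS_univ ≈ 0.6015 kJ/K

T_H = 555 °C → 555 + 273.15 = 828.15 K.
W = η·Q_H = 0.181 × 489 = 88.51 kJ, so Q_C = Q_H − W = 400.5 kJ.
The hot reservoir loses entropy Q_H/T_H = 489/828.15 = 0.5905 kJ/K; the cold reservoir gains Q_C/T_C = 400.5/336.00 = 1.192 kJ/K.
ΔS_univ = −Q_H/T_H + Q_C/T_C = 0.6015 kJ/K (> 0, since η = 0.181 < η_Carnot = 0.594).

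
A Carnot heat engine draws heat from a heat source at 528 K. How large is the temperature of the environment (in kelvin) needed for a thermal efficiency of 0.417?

T_C ≈ 307.8 K

From η = 1 − T_C/T_H, T_C = T_H·(1 − η) = 528.00 × (1 − 0.417) = 307.8 K.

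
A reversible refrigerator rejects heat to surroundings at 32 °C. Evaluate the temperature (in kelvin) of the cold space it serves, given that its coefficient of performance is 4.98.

T_H = 32 °C → 32 + 273.15 = 305.15 K.
COP_R = T_C/(T_H − T_C) ⇒ T_C = T_H·COP_R/(1 + COP_R) = 305.15 × 4.98/(1 + 4.98) = 254.1 K.

T_C ≈ 254.1 K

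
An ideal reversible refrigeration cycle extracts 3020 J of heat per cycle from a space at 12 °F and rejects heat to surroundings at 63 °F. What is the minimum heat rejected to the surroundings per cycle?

T_H = 63 °F → (63 − 32) × 5/9 = 17.22 °C = 290.37 K.
T_C = 12 °F → (12 − 32) × 5/9 = -11.11 °C = 262.04 K.
For a reversible cycle Q_H/Q_C = T_H/T_C, so Q_H = Q_C·T_H/T_C = 3020 × 290.37/262.04 = 3347 J.

Q_H ≈ 3347 J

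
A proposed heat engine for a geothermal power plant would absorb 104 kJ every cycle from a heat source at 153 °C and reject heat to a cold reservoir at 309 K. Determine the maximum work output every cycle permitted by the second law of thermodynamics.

T_H = 153 °C → 153 + 273.15 = 426.15 K.
The upper bound on efficiency is η_max = 1 − T_C/T_H = 1 − 309.00/426.15 = 0.2749.
W_max = η_max · Q_H = 0.2749 × 104 = 28.6 kJ.

W_max ≈ 28.6 kJ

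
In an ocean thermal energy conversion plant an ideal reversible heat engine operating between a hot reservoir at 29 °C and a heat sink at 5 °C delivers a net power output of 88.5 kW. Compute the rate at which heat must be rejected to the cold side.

T_H = 29 °C → 29 + 273.15 = 302.15 K.
T_C = 5 °C → 5 + 273.15 = 278.15 K.
The Carnot efficiency is η = 1 − T_C/T_H = 1 − 278.15/302.15 = 0.0794.
Since Q_C/Q_H = T_C/T_H and Q_H = W/η, Q_C = W·T_C/(T_H − T_C) = 88.5 × 278.15/24.00 = 1030 kW.

Q̇_C ≈ 1030 kW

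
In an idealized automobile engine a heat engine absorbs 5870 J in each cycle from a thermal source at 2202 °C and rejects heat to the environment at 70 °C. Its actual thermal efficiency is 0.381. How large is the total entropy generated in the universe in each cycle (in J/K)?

T_H = 2202 °C → 2202 + 273.15 = 2475.15 K.
T_C = 70 °C → 70 + 273.15 = 343.15 K.
W = η·Q_H = 0.381 × 5870 = 2236 J, so Q_C = Q_H − W = 3634 J.
Reservoir entropy changes: ΔS_H = −Q_H/T_H = −5870/2475.15 = -2.372 J/K and ΔS_C = +Q_C/T_C = 3634/343.15 = 10.59 J/K.
ΔS_univ = −Q_H/T_H + Q_C/T_C = 8.22 J/K (> 0, since η = 0.381 < η_Carnot = 0.861).

ΔS_univ ≈ 8.22 J/K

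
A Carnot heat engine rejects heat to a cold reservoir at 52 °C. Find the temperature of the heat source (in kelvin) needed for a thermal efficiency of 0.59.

T_H ≈ 793 K

T_C = 52 °C → 52 + 273.15 = 325.15 K.
From η = 1 − T_C/T_H, solving for T_H gives T_H = T_C/(1 − η) = 325.15/(1 − 0.59) = 793 K.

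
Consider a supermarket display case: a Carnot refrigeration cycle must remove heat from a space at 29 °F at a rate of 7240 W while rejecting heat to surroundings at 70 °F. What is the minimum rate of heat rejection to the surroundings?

Q̇_H ≈ 7850 W

T_H = 70 °F → (70 − 32) × 5/9 = 21.11 °C = 294.26 K.
T_C = 29 °F → (29 − 32) × 5/9 = -1.67 °C = 271.48 K.
For a reversible cycle Q_H/Q_C = T_H/T_C, so Q_H = Q_C·T_H/T_C = 7240 × 294.26/271.48 = 7850 W.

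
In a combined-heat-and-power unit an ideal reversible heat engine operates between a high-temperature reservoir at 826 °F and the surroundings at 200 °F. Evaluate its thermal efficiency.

η ≈ 0.487

T_H = 826 °F → (826 − 32) × 5/9 = 441.11 °C = 714.26 K.
T_C = 200 °F → (200 − 32) × 5/9 = 93.33 °C = 366.48 K.
For a reversible engine, η = 1 − T_C/T_H = 1 − 366.48/714.26 = 0.487.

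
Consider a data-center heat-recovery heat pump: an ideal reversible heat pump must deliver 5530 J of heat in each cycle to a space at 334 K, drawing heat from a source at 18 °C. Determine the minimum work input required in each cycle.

T_C = 18 °C → 18 + 273.15 = 291.15 K.
The Carnot heat-pump COP is COP_HP = T_H/(T_H − T_C) = 334.00/42.85 = 7.7946.
W = Q_H/COP_HP = 5530/7.7946 = 709 J.

W_in ≈ 709 J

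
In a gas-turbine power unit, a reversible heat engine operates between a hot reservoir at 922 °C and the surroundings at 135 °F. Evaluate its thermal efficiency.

η ≈ 0.7236

T_H = 922 °C → 922 + 273.15 = 1195.15 K.
T_C = 135 °F → (135 − 32) × 5/9 = 57.22 °C = 330.37 K.
Carnot efficiency: η = 1 − T_C/T_H = 1 − 330.37/1195.15 = 0.7236.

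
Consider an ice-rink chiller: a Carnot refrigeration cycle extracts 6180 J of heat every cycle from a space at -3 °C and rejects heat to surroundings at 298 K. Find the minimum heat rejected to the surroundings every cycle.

T_C = -3 °C → -3 + 273.15 = 270.15 K.
For a reversible cycle Q_H/Q_C = T_H/T_C, so Q_H = Q_C·T_H/T_C = 6180 × 298.00/270.15 = 6820 J.

Q_H ≈ 6820 J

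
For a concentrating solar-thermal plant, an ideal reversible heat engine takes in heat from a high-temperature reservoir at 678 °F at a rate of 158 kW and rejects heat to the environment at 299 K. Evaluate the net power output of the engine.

Ẇ ≈ 83.25 kW

T_H = 678 °F → (678 − 32) × 5/9 = 358.89 °C = 632.04 K.
η_rev = 1 − T_C/T_H = 1 − 299.00/632.04 = 0.5269.
W = η·Q_H = 0.5269 × 158 = 83.25 kW.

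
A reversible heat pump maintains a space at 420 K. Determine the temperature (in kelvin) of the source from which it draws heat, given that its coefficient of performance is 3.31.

COP_HP = T_H/(T_H − T_C) ⇒ T_C = T_H·(COP_HP − 1)/COP_HP = 420.00 × (3.31 − 1)/3.31 = 293 K.

T_C ≈ 293 K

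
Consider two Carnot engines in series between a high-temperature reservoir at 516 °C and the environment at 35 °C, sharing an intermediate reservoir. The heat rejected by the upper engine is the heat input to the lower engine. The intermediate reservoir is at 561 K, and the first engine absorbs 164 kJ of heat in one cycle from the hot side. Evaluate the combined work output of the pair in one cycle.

T_H = 516 °C → 516 + 273.15 = 789.15 K.
T_C = 35 °C → 35 + 273.15 = 308.15 K.
Two reversible stages in series are equivalent to a single Carnot engine between T_H and T_C, so η_total = 1 − T_C/T_H = 1 − 308.15/789.15 = 0.6095.
W_total = η_total · Q_H = 0.6095 × 164 = 100 kJ.

W_total ≈ 100 kJ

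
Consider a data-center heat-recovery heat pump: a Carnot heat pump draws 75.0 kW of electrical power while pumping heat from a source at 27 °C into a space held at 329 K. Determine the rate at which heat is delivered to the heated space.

Q̇_H ≈ 855.3 kW

T_C = 27 °C → 27 + 273.15 = 300.15 K.
Reversible heating COP: COP_HP = T_H/(T_H − T_C) = 329.00/28.85 = 11.4038.
Q_H = COP_HP · W = 11.4038 × 75.0 = 855.3 kW.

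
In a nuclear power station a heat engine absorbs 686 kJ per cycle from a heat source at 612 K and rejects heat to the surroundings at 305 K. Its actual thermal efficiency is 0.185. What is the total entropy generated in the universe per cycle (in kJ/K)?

ΔS_univ ≈ 0.7122 kJ/K

W = η·Q_H = 0.185 × 686 = 126.9 kJ, so Q_C = Q_H − W = 559.1 kJ.
Reservoir entropy changes: ΔS_H = −Q_H/T_H = −686/612.00 = -1.121 kJ/K and ΔS_C = +Q_C/T_C = 559.1/305.00 = 1.833 kJ/K.
ΔS_univ = −Q_H/T_H + Q_C/T_C = 0.7122 kJ/K (> 0, since η = 0.185 < η_Carnot = 0.502).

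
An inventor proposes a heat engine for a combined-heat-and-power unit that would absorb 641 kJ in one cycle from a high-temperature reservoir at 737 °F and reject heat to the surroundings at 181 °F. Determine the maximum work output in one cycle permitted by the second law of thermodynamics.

T_H = 737 °F → (737 − 32) × 5/9 = 391.67 °C = 664.82 K.
T_C = 181 °F → (181 − 32) × 5/9 = 82.78 °C = 355.93 K.
No engine can exceed the Carnot limit: η_max = 1 − T_C/T_H = 1 − 355.93/664.82 = 0.4646.
W_max = η_max · Q_H = 0.4646 × 641 = 297.8 kJ.

W_max ≈ 297.8 kJ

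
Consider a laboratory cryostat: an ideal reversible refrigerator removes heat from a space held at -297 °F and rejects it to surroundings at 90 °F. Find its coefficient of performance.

COP_R ≈ 0.4203

T_H = 90 °F → (90 − 32) × 5/9 = 32.22 °C = 305.37 K.
T_C = -297 °F → (-297 − 32) × 5/9 = -182.78 °C = 90.37 K.
COP_R = T_C/(T_H − T_C) = 90.37/(305.37 − 90.37) = 0.4203.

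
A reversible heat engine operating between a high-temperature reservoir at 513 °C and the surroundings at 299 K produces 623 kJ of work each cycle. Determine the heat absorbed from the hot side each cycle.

Q_H ≈ 1010 kJ

T_H = 513 °C → 513 + 273.15 = 786.15 K.
Carnot efficiency: η = 1 − T_C/T_H = 1 − 299.00/786.15 = 0.6197.
Q_H = W/η = 623/0.6197 = 1010 kJ.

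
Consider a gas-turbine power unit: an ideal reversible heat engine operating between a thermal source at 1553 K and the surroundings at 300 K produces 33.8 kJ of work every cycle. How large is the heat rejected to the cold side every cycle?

Q_C ≈ 8.09 kJ

The Carnot efficiency is η = 1 − T_C/T_H = 1 − 300.00/1553.00 = 0.8068.
Since Q_C/Q_H = T_C/T_H and Q_H = W/η, Q_C = W·T_C/(T_H − T_C) = 33.8 × 300.00/1253.00 = 8.09 kJ.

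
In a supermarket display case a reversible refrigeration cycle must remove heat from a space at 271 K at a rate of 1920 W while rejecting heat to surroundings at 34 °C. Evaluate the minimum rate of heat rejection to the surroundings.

T_H = 34 °C → 34 + 273.15 = 307.15 K.
For a reversible cycle Q_H/Q_C = T_H/T_C, so Q_H = Q_C·T_H/T_C = 1920 × 307.15/271.00 = 2176 W.

Q̇_H ≈ 2176 W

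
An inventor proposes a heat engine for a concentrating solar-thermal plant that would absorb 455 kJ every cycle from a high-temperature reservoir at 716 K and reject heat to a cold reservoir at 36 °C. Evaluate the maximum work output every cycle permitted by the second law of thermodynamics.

W_max ≈ 258.5 kJ

T_C = 36 °C → 36 + 273.15 = 309.15 K.
No engine can exceed the Carnot limit: η_max = 1 − T_C/T_H = 1 − 309.15/716.00 = 0.5682.
W_max = η_max · Q_H = 0.5682 × 455 = 258.5 kJ.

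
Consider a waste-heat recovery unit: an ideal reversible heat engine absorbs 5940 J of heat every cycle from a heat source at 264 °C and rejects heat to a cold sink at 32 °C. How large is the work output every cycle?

W ≈ 2570 J

T_H = 264 °C → 264 + 273.15 = 537.15 K.
T_C = 32 °C → 32 + 273.15 = 305.15 K.
η_rev = 1 − T_C/T_H = 1 − 305.15/537.15 = 0.4319.
W = η·Q_H = 0.4319 × 5940 = 2570 J.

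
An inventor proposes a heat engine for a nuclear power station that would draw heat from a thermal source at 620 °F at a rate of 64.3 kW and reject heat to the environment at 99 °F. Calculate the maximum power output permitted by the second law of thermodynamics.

T_H = 620 °F → (620 − 32) × 5/9 = 326.67 °C = 599.82 K.
T_C = 99 °F → (99 − 32) × 5/9 = 37.22 °C = 310.37 K.
No engine can exceed the Carnot limit: η_max = 1 − T_C/T_H = 1 − 310.37/599.82 = 0.4826.
W_max = η_max · Q_H = 0.4826 × 64.3 = 31.0 kW.

Ẇ_max ≈ 31.0 kW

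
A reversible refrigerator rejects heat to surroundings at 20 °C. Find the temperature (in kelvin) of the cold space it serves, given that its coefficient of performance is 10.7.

T_H = 20 °C → 20 + 273.15 = 293.15 K.
COP_R = T_C/(T_H − T_C) ⇒ T_C = T_H·COP_R/(1 + COP_R) = 293.15 × 10.7/(1 + 10.7) = 268 K.

T_C ≈ 268 K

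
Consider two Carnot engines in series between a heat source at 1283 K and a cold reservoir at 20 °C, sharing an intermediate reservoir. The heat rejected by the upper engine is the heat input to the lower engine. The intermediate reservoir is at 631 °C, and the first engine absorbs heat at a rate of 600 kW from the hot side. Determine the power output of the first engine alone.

T_C = 20 °C → 20 + 273.15 = 293.15 K.
T_m = 631 °C → 631 + 273.15 = 904.15 K.
First-stage efficiency η₁ = 1 − T_m/T_H = 1 − 904.15/1283.00 = 0.2953.
W₁ = η₁·Q_H = 0.2953 × 600 = 177 kW.

Ẇ₁ ≈ 177 kW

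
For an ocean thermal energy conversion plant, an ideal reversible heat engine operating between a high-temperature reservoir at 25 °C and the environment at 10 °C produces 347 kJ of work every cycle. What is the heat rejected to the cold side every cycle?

Q_C ≈ 6550 kJ

T_H = 25 °C → 25 + 273.15 = 298.15 K.
T_C = 10 °C → 10 + 273.15 = 283.15 K.
Since the cycle is reversible, η = 1 − T_C/T_H = 1 − 283.15/298.15 = 0.0503.
Since Q_C/Q_H = T_C/T_H and Q_H = W/η, Q_C = W·T_C/(T_H − T_C) = 347 × 283.15/15.00 = 6550 kJ.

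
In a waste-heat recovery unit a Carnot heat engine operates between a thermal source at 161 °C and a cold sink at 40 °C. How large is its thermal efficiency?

η ≈ 0.2787

T_H = 161 °C → 161 + 273.15 = 434.15 K.
T_C = 40 °C → 40 + 273.15 = 313.15 K.
For a reversible engine, η = 1 − T_C/T_H = 1 − 313.15/434.15 = 0.2787.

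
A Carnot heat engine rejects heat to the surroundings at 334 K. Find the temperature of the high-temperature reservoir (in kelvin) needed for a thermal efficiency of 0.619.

From η = 1 − T_C/T_H, solving for T_H gives T_H = T_C/(1 − η) = 334.00/(1 − 0.619) = 877 K.

T_H ≈ 877 K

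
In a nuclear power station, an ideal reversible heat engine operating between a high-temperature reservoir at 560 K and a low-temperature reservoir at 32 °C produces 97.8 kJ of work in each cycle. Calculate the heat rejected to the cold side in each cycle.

T_C = 32 °C → 32 + 273.15 = 305.15 K.
η_rev = 1 − T_C/T_H = 1 − 305.15/560.00 = 0.4551.
Since Q_C/Q_H = T_C/T_H and Q_H = W/η, Q_C = W·T_C/(T_H − T_C) = 97.8 × 305.15/254.85 = 117.1 kJ.

Q_C ≈ 117.1 kJ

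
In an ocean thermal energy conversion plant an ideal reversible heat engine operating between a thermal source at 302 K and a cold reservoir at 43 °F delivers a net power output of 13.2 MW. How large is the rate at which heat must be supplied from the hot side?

Q̇_H ≈ 175 MW

T_C = 43 °F → (43 − 32) × 5/9 = 6.11 °C = 279.26 K.
η_rev = 1 − T_C/T_H = 1 − 279.26/302.00 = 0.0753.
Q_H = W/η = 13.2/0.0753 = 175 MW.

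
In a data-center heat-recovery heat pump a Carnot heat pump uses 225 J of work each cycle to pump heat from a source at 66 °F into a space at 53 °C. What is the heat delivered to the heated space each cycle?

T_H = 53 °C → 53 + 273.15 = 326.15 K.
T_C = 66 °F → (66 − 32) × 5/9 = 18.89 °C = 292.04 K.
COP_HP = T_H/(T_H − T_C) = 326.15/34.11 = 9.5614.
Q_H = COP_HP · W = 9.5614 × 225 = 2150 J.

Q_H ≈ 2150 J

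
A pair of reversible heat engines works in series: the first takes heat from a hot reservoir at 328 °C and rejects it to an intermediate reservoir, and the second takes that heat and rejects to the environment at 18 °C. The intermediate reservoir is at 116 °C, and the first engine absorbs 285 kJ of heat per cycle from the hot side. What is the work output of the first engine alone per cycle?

W₁ ≈ 101 kJ

T_H = 328 °C → 328 + 273.15 = 601.15 K.
T_C = 18 °C → 18 + 273.15 = 291.15 K.
T_m = 116 °C → 116 + 273.15 = 389.15 K.
First-stage efficiency η₁ = 1 − T_m/T_H = 1 − 389.15/601.15 = 0.3527.
W₁ = η₁·Q_H = 0.3527 × 285 = 101 kJ.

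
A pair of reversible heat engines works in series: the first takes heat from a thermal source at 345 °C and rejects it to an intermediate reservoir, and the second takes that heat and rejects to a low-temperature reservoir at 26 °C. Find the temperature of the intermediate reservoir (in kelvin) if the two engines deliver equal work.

T_H = 345 °C → 345 + 273.15 = 618.15 K.
T_C = 26 °C → 26 + 273.15 = 299.15 K.
For reversible stages Q_m = Q_H·(T_m/T_H). Setting W₁ = Q_H(1 − T_m/T_H) equal to W₂ = Q_m(1 − T_C/T_m) = Q_H·(T_m − T_C)/T_H gives T_H − T_m = T_m − T_C, so T_m = (T_H + T_C)/2 = (618.15 + 299.15)/2 = 458.6 K.

T_m ≈ 458.6 K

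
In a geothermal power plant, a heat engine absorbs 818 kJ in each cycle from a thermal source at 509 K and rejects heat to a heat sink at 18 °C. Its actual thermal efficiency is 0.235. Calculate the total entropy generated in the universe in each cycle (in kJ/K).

T_C = 18 °C → 18 + 273.15 = 291.15 K.
W = η·Q_H = 0.235 × 818 = 192.2 kJ, so Q_C = Q_H − W = 625.8 kJ.
Entropy balance on the reservoirs: −Q_H/T_H = -1.607 kJ/K, +Q_C/T_C = 2.149 kJ/K.
ΔS_univ = −Q_H/T_H + Q_C/T_C = 0.542 kJ/K (> 0, since η = 0.235 < η_Carnot = 0.428).

ΔS_univ ≈ 0.542 kJ/K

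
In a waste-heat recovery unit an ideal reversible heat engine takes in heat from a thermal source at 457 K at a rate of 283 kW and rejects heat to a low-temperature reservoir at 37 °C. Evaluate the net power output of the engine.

T_C = 37 °C → 37 + 273.15 = 310.15 K.
For a reversible engine, η = 1 − T_C/T_H = 1 − 310.15/457.00 = 0.3213.
W = η·Q_H = 0.3213 × 283 = 90.9 kW.

Ẇ ≈ 90.9 kW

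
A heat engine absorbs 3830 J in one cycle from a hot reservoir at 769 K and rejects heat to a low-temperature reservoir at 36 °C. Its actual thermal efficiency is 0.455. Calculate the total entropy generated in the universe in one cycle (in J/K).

T_C = 36 °C → 36 + 273.15 = 309.15 K.
W = η·Q_H = 0.455 × 3830 = 1743 J, so Q_C = Q_H − W = 2087 J.
Entropy balance on the reservoirs: −Q_H/T_H = -4.980 J/K, +Q_C/T_C = 6.752 J/K.
ΔS_univ = −Q_H/T_H + Q_C/T_C = 1.77 J/K (> 0, since η = 0.455 < η_Carnot = 0.598).

ΔS_univ ≈ 1.77 J/K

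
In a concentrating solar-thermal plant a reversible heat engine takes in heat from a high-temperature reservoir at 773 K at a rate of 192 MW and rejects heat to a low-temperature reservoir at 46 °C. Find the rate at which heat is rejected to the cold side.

Q̇_C ≈ 79.3 MW

T_C = 46 °C → 46 + 273.15 = 319.15 K.
The Carnot efficiency is η = 1 − T_C/T_H = 1 − 319.15/773.00 = 0.5871.
For a reversible cycle Q_C/Q_H = T_C/T_H, so Q_C = 192 × 319.15/773.00 = 79.3 MW.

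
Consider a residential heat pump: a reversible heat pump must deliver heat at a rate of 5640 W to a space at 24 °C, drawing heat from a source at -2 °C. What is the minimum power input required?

Ẇ_in ≈ 493 W

T_H = 24 °C → 24 + 273.15 = 297.15 K.
T_C = -2 °C → -2 + 273.15 = 271.15 K.
For a reversible heat pump, COP_HP = T_H/(T_H − T_C) = 297.15/26.00 = 11.4288.
W = Q_H/COP_HP = 5640/11.4288 = 493 W.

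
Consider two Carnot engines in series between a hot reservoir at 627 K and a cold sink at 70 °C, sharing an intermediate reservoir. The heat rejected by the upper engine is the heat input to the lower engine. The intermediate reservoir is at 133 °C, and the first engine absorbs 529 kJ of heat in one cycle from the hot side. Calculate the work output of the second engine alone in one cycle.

T_C = 70 °C → 70 + 273.15 = 343.15 K.
T_m = 133 °C → 133 + 273.15 = 406.15 K.
Heat entering the second stage: Q_m = Q_H·(T_m/T_H) = 529 × 406.15/627.00 = 342.7 kJ.
Second-stage efficiency η₂ = 1 − T_C/T_m = 1 − 343.15/406.15 = 0.1551, so W₂ = η₂·Q_m = 53.15 kJ.

W₂ ≈ 53.15 kJ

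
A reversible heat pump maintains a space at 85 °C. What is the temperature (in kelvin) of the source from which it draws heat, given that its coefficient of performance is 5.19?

T_H = 85 °C → 85 + 273.15 = 358.15 K.
COP_HP = T_H/(T_H − T_C) ⇒ T_C = T_H·(COP_HP − 1)/COP_HP = 358.15 × (5.19 − 1)/5.19 = 289 K.

T_C ≈ 289 K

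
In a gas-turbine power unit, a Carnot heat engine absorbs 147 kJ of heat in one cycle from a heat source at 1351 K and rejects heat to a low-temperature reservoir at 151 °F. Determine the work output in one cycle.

T_C = 151 °F → (151 − 32) × 5/9 = 66.11 °C = 339.26 K.
The Carnot efficiency is η = 1 − T_C/T_H = 1 − 339.26/1351.00 = 0.7489.
W = η·Q_H = 0.7489 × 147 = 110 kJ.

W ≈ 110 kJ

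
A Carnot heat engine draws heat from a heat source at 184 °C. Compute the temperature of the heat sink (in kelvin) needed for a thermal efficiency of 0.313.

T_H = 184 °C → 184 + 273.15 = 457.15 K.
From η = 1 − T_C/T_H, T_C = T_H·(1 − η) = 457.15 × (1 − 0.313) = 314 K.

T_C ≈ 314 K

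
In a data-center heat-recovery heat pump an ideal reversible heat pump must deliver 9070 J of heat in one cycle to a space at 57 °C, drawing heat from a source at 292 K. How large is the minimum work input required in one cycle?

T_H = 57 °C → 57 + 273.15 = 330.15 K.
Reversible heating COP: COP_HP = T_H/(T_H − T_C) = 330.15/38.15 = 8.6540.
W = Q_H/COP_HP = 9070/8.6540 = 1050 J.

W_in ≈ 1050 J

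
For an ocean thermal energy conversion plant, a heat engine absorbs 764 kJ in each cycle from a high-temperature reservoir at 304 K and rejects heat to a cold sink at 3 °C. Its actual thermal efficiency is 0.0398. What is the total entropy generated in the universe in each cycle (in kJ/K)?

T_C = 3 °C → 3 + 273.15 = 276.15 K.
W = η·Q_H = 0.0398 × 764 = 30.41 kJ, so Q_C = Q_H − W = 733.6 kJ.
Entropy balance on the reservoirs: −Q_H/T_H = -2.513 kJ/K, +Q_C/T_C = 2.657 kJ/K.
ΔS_univ = −Q_H/T_H + Q_C/T_C = 0.1433 kJ/K (> 0, since η = 0.0398 < η_Carnot = 0.092).

ΔS_univ ≈ 0.1433 kJ/K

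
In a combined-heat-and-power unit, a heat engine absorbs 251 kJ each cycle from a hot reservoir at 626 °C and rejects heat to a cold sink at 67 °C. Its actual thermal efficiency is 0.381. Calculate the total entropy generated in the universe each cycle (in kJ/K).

ΔS_univ ≈ 0.1776 kJ/K

T_H = 626 °C → 626 + 273.15 = 899.15 K.
T_C = 67 °C → 67 + 273.15 = 340.15 K.
W = η·Q_H = 0.381 × 251 = 95.63 kJ, so Q_C = Q_H − W = 155.4 kJ.
Entropy balance on the reservoirs: −Q_H/T_H = -0.2792 kJ/K, +Q_C/T_C = 0.4568 kJ/K.
ΔS_univ = −Q_H/T_H + Q_C/T_C = 0.1776 kJ/K (> 0, since η = 0.381 < η_Carnot = 0.622).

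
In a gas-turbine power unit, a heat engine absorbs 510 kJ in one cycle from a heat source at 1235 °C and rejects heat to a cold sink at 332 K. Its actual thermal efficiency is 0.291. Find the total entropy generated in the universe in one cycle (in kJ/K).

ΔS_univ ≈ 0.751 kJ/K

T_H = 1235 °C → 1235 + 273.15 = 1508.15 K.
W = η·Q_H = 0.291 × 510 = 148.4 kJ, so Q_C = Q_H − W = 361.6 kJ.
Entropy balance on the reservoirs: −Q_H/T_H = -0.3382 kJ/K, +Q_C/T_C = 1.089 kJ/K.
ΔS_univ = −Q_H/T_H + Q_C/T_C = 0.751 kJ/K (> 0, since η = 0.291 < η_Carnot = 0.780).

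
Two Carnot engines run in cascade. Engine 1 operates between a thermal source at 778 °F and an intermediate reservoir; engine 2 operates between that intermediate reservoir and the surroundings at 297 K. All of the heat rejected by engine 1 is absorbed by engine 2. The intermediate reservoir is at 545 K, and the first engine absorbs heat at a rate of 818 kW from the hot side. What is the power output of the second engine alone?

T_H = 778 °F → (778 − 32) × 5/9 = 414.44 °C = 687.59 K.
Heat entering the second stage: Q_m = Q_H·(T_m/T_H) = 818 × 545.00/687.59 = 648 kW.
Second-stage efficiency η₂ = 1 − T_C/T_m = 1 − 297.00/545.00 = 0.4550, so W₂ = η₂·Q_m = 295 kW.

Ẇ₂ ≈ 295 kW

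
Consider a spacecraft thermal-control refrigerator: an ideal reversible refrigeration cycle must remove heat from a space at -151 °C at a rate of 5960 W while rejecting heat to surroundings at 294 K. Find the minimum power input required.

T_C = -151 °C → -151 + 273.15 = 122.15 K.
The reversible coefficient of performance is COP_R = T_C/(T_H − T_C) = 122.15/171.85 = 0.7108.
W = Q_C/COP_R = 5960/0.7108 = 8380 W.

Ẇ_in ≈ 8380 W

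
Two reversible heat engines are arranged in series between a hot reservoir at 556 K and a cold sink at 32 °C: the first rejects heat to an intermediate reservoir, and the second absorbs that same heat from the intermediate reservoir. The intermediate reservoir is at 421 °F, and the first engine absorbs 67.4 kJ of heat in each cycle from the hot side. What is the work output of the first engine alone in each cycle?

W₁ ≈ 8.090 kJ

T_C = 32 °C → 32 + 273.15 = 305.15 K.
T_m = 421 °F → (421 − 32) × 5/9 = 216.11 °C = 489.26 K.
First-stage efficiency η₁ = 1 − T_m/T_H = 1 − 489.26/556.00 = 0.1200.
W₁ = η₁·Q_H = 0.1200 × 67.4 = 8.090 kJ.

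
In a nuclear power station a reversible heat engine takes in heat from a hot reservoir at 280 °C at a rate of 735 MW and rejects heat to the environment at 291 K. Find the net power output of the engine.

Ẇ ≈ 348 MW

T_H = 280 °C → 280 + 273.15 = 553.15 K.
Carnot efficiency: η = 1 − T_C/T_H = 1 − 291.00/553.15 = 0.4739.
W = η·Q_H = 0.4739 × 735 = 348 MW.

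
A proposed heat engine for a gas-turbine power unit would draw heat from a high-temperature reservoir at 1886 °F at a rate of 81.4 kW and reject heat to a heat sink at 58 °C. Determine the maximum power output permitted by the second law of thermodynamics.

Ẇ_max ≈ 60.72 kW

T_H = 1886 °F → (1886 − 32) × 5/9 = 1030.00 °C = 1303.15 K.
T_C = 58 °C → 58 + 273.15 = 331.15 K.
By the Carnot theorem, η_max = 1 − T_C/T_H = 1 − 331.15/1303.15 = 0.7459.
W_max = η_max · Q_H = 0.7459 × 81.4 = 60.72 kW.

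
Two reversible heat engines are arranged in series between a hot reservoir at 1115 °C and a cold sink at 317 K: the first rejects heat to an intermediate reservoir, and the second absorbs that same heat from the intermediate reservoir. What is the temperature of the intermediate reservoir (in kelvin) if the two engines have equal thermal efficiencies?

T_H = 1115 °C → 1115 + 273.15 = 1388.15 K.
Equal efficiencies require 1 − T_m/T_H = 1 − T_C/T_m, i.e. T_m/T_H = T_C/T_m, so T_m = √(T_H·T_C) = √(1388.15 × 317.00) = 663 K.

T_m ≈ 663 K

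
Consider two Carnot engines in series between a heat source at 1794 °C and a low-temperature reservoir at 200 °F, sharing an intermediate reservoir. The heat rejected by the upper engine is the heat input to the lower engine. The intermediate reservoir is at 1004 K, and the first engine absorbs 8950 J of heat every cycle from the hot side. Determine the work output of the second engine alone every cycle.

W₂ ≈ 2760 J

T_H = 1794 °C → 1794 + 273.15 = 2067.15 K.
T_C = 200 °F → (200 − 32) × 5/9 = 93.33 °C = 366.48 K.
Heat entering the second stage: Q_m = Q_H·(T_m/T_H) = 8950 × 1004.00/2067.15 = 4347 J.
Second-stage efficiency η₂ = 1 − T_C/T_m = 1 − 366.48/1004.00 = 0.6350, so W₂ = η₂·Q_m = 2760 J.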